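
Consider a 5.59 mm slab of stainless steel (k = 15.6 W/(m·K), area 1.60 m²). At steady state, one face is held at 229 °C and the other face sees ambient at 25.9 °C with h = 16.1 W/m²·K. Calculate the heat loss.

Resistance network (inner→outer):
  R_stainless steel = L/(kA) = 0.00559/(15.6·1.60) = 2.240×10^-4 K/W
  R_conv,out = 1/(hA) = 1/(16.1·1.60) = 0.03882 K/W
ΣR = 2.240×10^-4 + 0.03882 = 0.03904 K/W
Q = ΔT/ΣR = (229 °C − 25.9 °C)/0.03904 = 5200 W

Q = 5.20 kW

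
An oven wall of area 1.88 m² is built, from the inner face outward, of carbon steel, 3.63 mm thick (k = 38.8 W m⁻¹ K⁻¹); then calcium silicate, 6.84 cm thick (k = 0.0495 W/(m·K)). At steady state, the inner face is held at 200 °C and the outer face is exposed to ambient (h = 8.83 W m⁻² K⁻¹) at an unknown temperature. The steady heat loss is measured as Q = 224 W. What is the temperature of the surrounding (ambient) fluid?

Series resistances:
  R_carbon steel = L/(kA) = 0.00363/(38.8·1.88) = 4.976×10^-5 K/W
  R_calcium silicate = L/(kA) = 0.0684/(0.0495·1.88) = 0.7350 K/W
  R_conv,out = 1/(hA) = 1/(8.83·1.88) = 0.06024 K/W
ΣR = 0.7953 K/W
ΔT = Q·ΣR = 224 × 0.7953 = 178.1 K
Heat flows outward, so T_out = T_in − ΔT = 200 − 178.1 = 21.9 °C

T_out = 21.9 °C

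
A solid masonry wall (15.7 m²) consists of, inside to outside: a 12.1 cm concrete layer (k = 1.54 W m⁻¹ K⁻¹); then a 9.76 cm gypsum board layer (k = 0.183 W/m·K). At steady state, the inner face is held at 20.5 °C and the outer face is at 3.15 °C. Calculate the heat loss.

Treat each layer as a resistance in series:
  R_concrete = L/(kA) = 0.121/(1.54·15.7) = 0.005005 K/W
  R_gypsum board = L/(kA) = 0.0976/(0.183·15.7) = 0.03397 K/W
ΣR = 0.005005 + 0.03397 = 0.03898 K/W
Q = ΔT/ΣR = (20.5 °C − 3.15 °C)/0.03898 = 445 W

Q = 445 W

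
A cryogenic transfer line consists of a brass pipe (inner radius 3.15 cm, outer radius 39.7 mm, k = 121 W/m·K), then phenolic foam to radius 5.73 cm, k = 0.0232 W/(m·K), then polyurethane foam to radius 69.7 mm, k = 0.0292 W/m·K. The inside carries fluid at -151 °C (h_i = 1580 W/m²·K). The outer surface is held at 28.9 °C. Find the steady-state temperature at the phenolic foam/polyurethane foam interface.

Treat each layer as a resistance in series:
  R'_conv,in = 1/(2πr h) = 1/(2π·0.0315·1580) = 0.003198 m·K/W
  R'_brass = ln(0.0397/0.0315)/(2πk) = 0.2314/(2π·121) = 3.043×10^-4 m·K/W
  R'_phenolic foam = ln(0.0573/0.0397)/(2πk) = 0.3669/(2π·0.0232) = 2.517 m·K/W
  R'_polyurethane foam = ln(0.0697/0.0573)/(2πk) = 0.1959/(2π·0.0292) = 1.068 m·K/W
ΣR = 0.003198 + 3.043×10^-4 + 2.517 + 1.068 = 3.589 m·K/W
Q' = ΔT/ΣR = (-151 °C − 28.9 °C)/3.589 = -50.13 W/m
From the inner boundary to the phenolic foam/polyurethane foam interface, ΣR_partial = 2.521 m·K/W.
T_interface = T_in − Q'·ΣR_partial = -151 °C − (-50.13)(2.521) = -24.6 °C

T = -24.6 °C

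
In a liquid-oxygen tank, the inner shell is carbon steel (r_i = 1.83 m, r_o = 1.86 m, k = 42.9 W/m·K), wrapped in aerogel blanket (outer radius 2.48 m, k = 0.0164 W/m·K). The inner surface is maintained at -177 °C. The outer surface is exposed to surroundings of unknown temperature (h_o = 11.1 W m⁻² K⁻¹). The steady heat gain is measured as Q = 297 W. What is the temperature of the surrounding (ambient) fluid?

T_out = 17.1 °C

Series resistances:
  R_carbon steel = (1/1.83 − 1/1.86)/(4πk) = 0.008814/(4π·42.9) = 1.635×10^-5 K/W
  R_aerogel blanket = (1/1.86 − 1/2.48)/(4πk) = 0.1344/(4π·0.0164) = 0.6522 K/W
  R_conv,out = 1/(4πr²h) = 1/(4π·2.48²·11.1) = 0.001166 K/W
ΣR = 0.6534 K/W
ΔT = Q·ΣR = 297 × 0.6534 = 194.1 K
Heat flows inward, so T_out = T_in + ΔT = -177 + 194.1 = 17.1 °C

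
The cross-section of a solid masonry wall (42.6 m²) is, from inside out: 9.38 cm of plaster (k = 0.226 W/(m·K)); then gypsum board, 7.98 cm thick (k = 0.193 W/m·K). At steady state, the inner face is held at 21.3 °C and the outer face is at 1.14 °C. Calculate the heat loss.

Series thermal resistances, inner to outer:
  R_plaster = L/(kA) = 0.0938/(0.226·42.6) = 0.009743 K/W
  R_gypsum board = L/(kA) = 0.0798/(0.193·42.6) = 0.009706 K/W
ΣR = 0.009743 + 0.009706 = 0.01945 K/W
Q = ΔT/ΣR = (21.3 °C − 1.14 °C)/0.01945 = 1040 W

Q = 1040 W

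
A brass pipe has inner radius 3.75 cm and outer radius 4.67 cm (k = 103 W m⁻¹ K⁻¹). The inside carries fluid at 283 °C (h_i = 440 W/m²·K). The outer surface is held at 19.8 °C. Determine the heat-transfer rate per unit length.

Q' = 26.4 kW/m

Series thermal resistances, inner to outer:
  R'_conv,in = 1/(2πr h) = 1/(2π·0.0375·440) = 0.009646 m·K/W
  R'_brass = ln(0.0467/0.0375)/(2πk) = 0.2194/(2π·103) = 3.390×10^-4 m·K/W
ΣR = 0.009646 + 3.390×10^-4 = 0.009985 m·K/W
Q' = ΔT/ΣR = (283 °C − 19.8 °C)/0.009985 = 26400 W/m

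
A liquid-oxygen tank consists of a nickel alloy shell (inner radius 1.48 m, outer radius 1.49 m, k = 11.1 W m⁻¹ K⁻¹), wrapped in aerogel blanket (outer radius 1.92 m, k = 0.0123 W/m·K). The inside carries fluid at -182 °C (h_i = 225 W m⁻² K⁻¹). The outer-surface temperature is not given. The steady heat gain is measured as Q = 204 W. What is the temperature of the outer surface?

Sum the resistances:
  R_conv,in = 1/(4πr²h) = 1/(4π·1.48²·225) = 1.615×10^-4 K/W
  R_nickel alloy = (1/1.48 − 1/1.49)/(4πk) = 0.004535/(4π·11.1) = 3.251×10^-5 K/W
  R_aerogel blanket = (1/1.49 − 1/1.92)/(4πk) = 0.1503/(4π·0.0123) = 0.9724 K/W
ΣR = 0.9726 K/W
ΔT = Q·ΣR = 204 × 0.9726 = 198.4 K
Heat flows inward, so T_out = T_in + ΔT = -182 + 198.4 = 16.4 °C

T_out = 16.4 °C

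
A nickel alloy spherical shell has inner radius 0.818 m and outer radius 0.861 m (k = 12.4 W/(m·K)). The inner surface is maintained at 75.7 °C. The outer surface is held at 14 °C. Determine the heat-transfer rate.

Q = 157 kW

Q = 4πk·ΔT/(1/r₁ − 1/r₂) = 4π × 12.4 × 61.7 / (1/0.818 − 1/0.861) = 1.57×10^5 W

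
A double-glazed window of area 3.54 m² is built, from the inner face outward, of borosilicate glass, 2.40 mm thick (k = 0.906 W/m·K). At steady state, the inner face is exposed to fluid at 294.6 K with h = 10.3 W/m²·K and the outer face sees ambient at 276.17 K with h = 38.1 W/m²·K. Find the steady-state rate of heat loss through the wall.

Q = 518 W

Resistance network (inner→outer):
  R_conv,in = 1/(hA) = 1/(10.3·3.54) = 0.02743 K/W
  R_borosilicate glass = L/(kA) = 0.00240/(0.906·3.54) = 7.483×10^-4 K/W
  R_conv,out = 1/(hA) = 1/(38.1·3.54) = 0.007414 K/W
ΣR = 0.02743 + 7.483×10^-4 + 0.007414 = 0.03559 K/W
Q = ΔT/ΣR = (294.6 K − 276.17 K)/0.03559 = 518 W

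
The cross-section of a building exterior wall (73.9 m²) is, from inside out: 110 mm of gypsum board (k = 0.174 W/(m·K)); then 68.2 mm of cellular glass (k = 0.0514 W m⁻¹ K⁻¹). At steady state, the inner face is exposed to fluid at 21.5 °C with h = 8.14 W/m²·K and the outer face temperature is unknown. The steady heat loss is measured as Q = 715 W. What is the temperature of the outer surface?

T_out = 1.36 °C

Series resistances:
  R_conv,in = 1/(hA) = 1/(8.14·73.9) = 0.001662 K/W
  R_gypsum board = L/(kA) = 0.110/(0.174·73.9) = 0.008555 K/W
  R_cellular glass = L/(kA) = 0.0682/(0.0514·73.9) = 0.01795 K/W
ΣR = 0.02817 K/W
ΔT = Q·ΣR = 715 × 0.02817 = 20.14 K
Heat flows outward, so T_out = T_in − ΔT = 21.5 − 20.14 = 1.36 °C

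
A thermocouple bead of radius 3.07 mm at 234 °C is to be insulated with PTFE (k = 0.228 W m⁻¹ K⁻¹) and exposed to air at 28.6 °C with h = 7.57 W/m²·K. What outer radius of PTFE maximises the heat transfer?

For a sphere, r_cr = 2k_ins/h = 2·0.228/7.57 = 0.0602 m = 6.02 cm

r_cr = 6.02 cm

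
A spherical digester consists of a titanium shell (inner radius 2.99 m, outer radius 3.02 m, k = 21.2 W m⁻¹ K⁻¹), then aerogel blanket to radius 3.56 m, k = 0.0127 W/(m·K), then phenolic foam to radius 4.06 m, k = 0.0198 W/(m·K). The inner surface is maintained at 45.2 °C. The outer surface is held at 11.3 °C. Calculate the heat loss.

Q = 74.7 W

Treat each layer as a resistance in series:
  R_titanium = (1/2.99 − 1/3.02)/(4πk) = 0.003322/(4π·21.2) = 1.247×10^-5 K/W
  R_aerogel blanket = (1/3.02 − 1/3.56)/(4πk) = 0.05023/(4π·0.0127) = 0.3147 K/W
  R_phenolic foam = (1/3.56 − 1/4.06)/(4πk) = 0.03459/(4π·0.0198) = 0.1390 K/W
ΣR = 1.247×10^-5 + 0.3147 + 0.1390 = 0.4537 K/W
Q = ΔT/ΣR = (45.2 °C − 11.3 °C)/0.4537 = 74.7 W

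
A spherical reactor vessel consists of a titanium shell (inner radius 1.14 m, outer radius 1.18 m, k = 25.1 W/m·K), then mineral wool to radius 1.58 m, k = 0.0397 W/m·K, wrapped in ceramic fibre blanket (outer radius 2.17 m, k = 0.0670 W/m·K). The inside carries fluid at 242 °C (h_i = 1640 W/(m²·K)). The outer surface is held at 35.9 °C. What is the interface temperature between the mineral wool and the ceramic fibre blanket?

T = 102 °C

Series thermal resistances, inner to outer:
  R_conv,in = 1/(4πr²h) = 1/(4π·1.14²·1640) = 3.734×10^-5 K/W
  R_titanium = (1/1.14 − 1/1.18)/(4πk) = 0.02974/(4π·25.1) = 9.427×10^-5 K/W
  R_mineral wool = (1/1.18 − 1/1.58)/(4πk) = 0.2145/(4π·0.0397) = 0.4301 K/W
  R_ceramic fibre blanket = (1/1.58 − 1/2.17)/(4πk) = 0.1721/(4π·0.0670) = 0.2044 K/W
ΣR = 3.734×10^-5 + 9.427×10^-5 + 0.4301 + 0.2044 = 0.6346 K/W
Q = ΔT/ΣR = (242 °C − 35.9 °C)/0.6346 = 324.8 W
From the inner boundary to the mineral wool/ceramic fibre blanket interface, ΣR_partial = 0.4302 K/W.
T_interface = T_in − Q·ΣR_partial = 242 °C − (324.8)(0.4302) = 102 °C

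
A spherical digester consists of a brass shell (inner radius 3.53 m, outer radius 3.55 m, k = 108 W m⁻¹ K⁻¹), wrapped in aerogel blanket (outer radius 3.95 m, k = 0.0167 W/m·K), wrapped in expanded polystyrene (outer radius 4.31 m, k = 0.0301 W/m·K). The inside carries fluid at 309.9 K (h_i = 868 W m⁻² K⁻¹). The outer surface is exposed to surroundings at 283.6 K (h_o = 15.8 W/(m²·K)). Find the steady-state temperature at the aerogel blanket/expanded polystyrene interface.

T = 291.3 K

Resistance network (inner→outer):
  R_conv,in = 1/(4πr²h) = 1/(4π·3.53²·868) = 7.357×10^-6 K/W
  R_brass = (1/3.53 − 1/3.55)/(4πk) = 0.001596/(4π·108) = 1.176×10^-6 K/W
  R_aerogel blanket = (1/3.55 − 1/3.95)/(4πk) = 0.02853/(4π·0.0167) = 0.1359 K/W
  R_expanded polystyrene = (1/3.95 − 1/4.31)/(4πk) = 0.02115/(4π·0.0301) = 0.05591 K/W
  R_conv,out = 1/(4πr²h) = 1/(4π·4.31²·15.8) = 2.711×10^-4 K/W
ΣR = 7.357×10^-6 + 1.176×10^-6 + 0.1359 + 0.05591 + 2.711×10^-4 = 0.1921 K/W
Q = ΔT/ΣR = (309.9 K − 283.6 K)/0.1921 = 136.9 W
From the inner boundary to the aerogel blanket/expanded polystyrene interface, ΣR_partial = 0.1359 K/W.
T_interface = T_in − Q·ΣR_partial = 309.9 K − (136.9)(0.1359) = 291.3 K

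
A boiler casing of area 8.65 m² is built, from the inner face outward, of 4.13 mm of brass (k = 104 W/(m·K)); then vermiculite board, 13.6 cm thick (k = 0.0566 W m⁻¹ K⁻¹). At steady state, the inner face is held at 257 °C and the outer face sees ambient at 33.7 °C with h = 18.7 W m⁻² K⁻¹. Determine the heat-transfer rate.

Q = 786 W

Resistance network (inner→outer):
  R_brass = L/(kA) = 0.00413/(104·8.65) = 4.591×10^-6 K/W
  R_vermiculite board = L/(kA) = 0.136/(0.0566·8.65) = 0.2778 K/W
  R_conv,out = 1/(hA) = 1/(18.7·8.65) = 0.006182 K/W
ΣR = 4.591×10^-6 + 0.2778 + 0.006182 = 0.2840 K/W
Q = ΔT/ΣR = (257 °C − 33.7 °C)/0.2840 = 786 W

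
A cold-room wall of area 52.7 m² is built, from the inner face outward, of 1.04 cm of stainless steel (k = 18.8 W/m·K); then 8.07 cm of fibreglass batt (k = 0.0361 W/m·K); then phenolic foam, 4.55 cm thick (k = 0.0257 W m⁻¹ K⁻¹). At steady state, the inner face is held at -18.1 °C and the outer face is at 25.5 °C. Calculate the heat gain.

Q = 574 W

Series thermal resistances, inner to outer:
  R_stainless steel = L/(kA) = 0.0104/(18.8·52.7) = 1.050×10^-5 K/W
  R_fibreglass batt = L/(kA) = 0.0807/(0.0361·52.7) = 0.04242 K/W
  R_phenolic foam = L/(kA) = 0.0455/(0.0257·52.7) = 0.03359 K/W
ΣR = 1.050×10^-5 + 0.04242 + 0.03359 = 0.07602 K/W
Q = ΔT/ΣR = (-18.1 °C − 25.5 °C)/0.07602 = -574 W
(Negative Q ⇒ heat flows inward; heat gain = 574 W.)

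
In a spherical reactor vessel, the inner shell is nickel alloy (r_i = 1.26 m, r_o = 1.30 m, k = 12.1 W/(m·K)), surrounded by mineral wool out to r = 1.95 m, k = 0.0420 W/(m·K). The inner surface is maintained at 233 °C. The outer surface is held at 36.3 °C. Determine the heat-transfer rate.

Q = 405 W

Resistance network (inner→outer):
  R_nickel alloy = (1/1.26 − 1/1.30)/(4πk) = 0.02442/(4π·12.1) = 1.606×10^-4 K/W
  R_mineral wool = (1/1.30 − 1/1.95)/(4πk) = 0.2564/(4π·0.0420) = 0.4858 K/W
ΣR = 1.606×10^-4 + 0.4858 = 0.4860 K/W
Q = ΔT/ΣR = (233 °C − 36.3 °C)/0.4860 = 405 W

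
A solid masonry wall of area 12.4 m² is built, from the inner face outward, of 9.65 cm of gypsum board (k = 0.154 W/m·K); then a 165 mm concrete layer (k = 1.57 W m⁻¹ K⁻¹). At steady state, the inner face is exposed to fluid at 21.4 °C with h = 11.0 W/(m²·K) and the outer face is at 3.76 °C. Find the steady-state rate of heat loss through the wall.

Resistance network (inner→outer):
  R_conv,in = 1/(hA) = 1/(11.0·12.4) = 0.007331 K/W
  R_gypsum board = L/(kA) = 0.0965/(0.154·12.4) = 0.05053 K/W
  R_concrete = L/(kA) = 0.165/(1.57·12.4) = 0.008475 K/W
ΣR = 0.007331 + 0.05053 + 0.008475 = 0.06634 K/W
Q = ΔT/ΣR = (21.4 °C − 3.76 °C)/0.06634 = 266 W

Q = 266 W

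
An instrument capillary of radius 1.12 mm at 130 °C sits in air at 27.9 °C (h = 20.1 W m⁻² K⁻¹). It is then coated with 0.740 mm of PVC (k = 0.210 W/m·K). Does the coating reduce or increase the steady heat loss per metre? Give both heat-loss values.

Critical radius for a cylinder: r_cr = k/h = 0.0104 m = 1.04 cm.
Outer radius after coating: r₂ = 0.00112 + 7.40×10^-4 = 0.001860 m.
Since r₁ < r_cr and r₂ ≤ r_cr, the coating moves toward the maximum at r_cr — heat loss rises.
Bare: R = 1/(2πr₁h) = 7.070 m·K/W; Q = 102.1/7.070 = 14.4 W/m.
Coated: R = R_cond + R_conv = 4.642 m·K/W; Q = 102.1/4.642 = 22.0 W/m.

increases: 14.4 → 22.0 W/m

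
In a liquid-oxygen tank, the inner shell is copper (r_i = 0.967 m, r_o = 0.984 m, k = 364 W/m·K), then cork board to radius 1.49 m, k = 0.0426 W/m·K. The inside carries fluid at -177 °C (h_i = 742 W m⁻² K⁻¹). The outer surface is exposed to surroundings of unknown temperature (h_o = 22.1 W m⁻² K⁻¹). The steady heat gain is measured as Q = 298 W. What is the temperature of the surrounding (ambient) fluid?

Series resistances:
  R_conv,in = 1/(4πr²h) = 1/(4π·0.967²·742) = 1.147×10^-4 K/W
  R_copper = (1/0.967 − 1/0.984)/(4πk) = 0.01787/(4π·364) = 3.906×10^-6 K/W
  R_cork board = (1/0.984 − 1/1.49)/(4πk) = 0.3451/(4π·0.0426) = 0.6447 K/W
  R_conv,out = 1/(4πr²h) = 1/(4π·1.49²·22.1) = 0.001622 K/W
ΣR = 0.6464 K/W
ΔT = Q·ΣR = 298 × 0.6464 = 192.6 K
Heat flows inward, so T_out = T_in + ΔT = -177 + 192.6 = 15.6 °C

T_out = 15.6 °C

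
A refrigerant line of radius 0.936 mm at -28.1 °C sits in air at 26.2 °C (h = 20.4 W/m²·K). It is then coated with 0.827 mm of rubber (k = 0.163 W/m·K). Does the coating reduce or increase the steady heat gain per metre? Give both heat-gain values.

increases: 6.51 → 10.8 W/m

Critical radius for a cylinder: r_cr = k/h = 0.00799 m = 0.799 cm.
Outer radius after coating: r₂ = 9.36×10^-4 + 8.27×10^-4 = 0.001763 m.
Since r₁ < r_cr and r₂ ≤ r_cr, the coating moves toward the maximum at r_cr — heat gain rises.
Bare: R = 1/(2πr₁h) = 8.335 m·K/W; Q = 54.3/8.335 = 6.51 W/m.
Coated: R = R_cond + R_conv = 5.043 m·K/W; Q = 54.3/5.043 = 10.8 W/m.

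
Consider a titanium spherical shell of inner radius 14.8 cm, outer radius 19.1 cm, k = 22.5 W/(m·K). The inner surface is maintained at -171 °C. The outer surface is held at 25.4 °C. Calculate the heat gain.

Q = 4πk·ΔT/(1/r₁ − 1/r₂) = 4π × 22.5 × 196.4 / (1/0.148 − 1/0.191) = 36500 W

Q = 36.5 kW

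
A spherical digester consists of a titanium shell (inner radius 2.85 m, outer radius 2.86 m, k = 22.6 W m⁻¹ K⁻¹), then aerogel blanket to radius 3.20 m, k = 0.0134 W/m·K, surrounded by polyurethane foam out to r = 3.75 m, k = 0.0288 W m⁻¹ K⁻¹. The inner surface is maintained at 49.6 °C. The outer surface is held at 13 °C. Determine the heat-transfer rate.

Treat each layer as a resistance in series:
  R_titanium = (1/2.85 − 1/2.86)/(4πk) = 0.001227/(4π·22.6) = 4.320×10^-6 K/W
  R_aerogel blanket = (1/2.86 − 1/3.20)/(4πk) = 0.03715/(4π·0.0134) = 0.2206 K/W
  R_polyurethane foam = (1/3.20 − 1/3.75)/(4πk) = 0.04583/(4π·0.0288) = 0.1266 K/W
ΣR = 4.320×10^-6 + 0.2206 + 0.1266 = 0.3472 K/W
Q = ΔT/ΣR = (49.6 °C − 13 °C)/0.3472 = 105 W

Q = 105 W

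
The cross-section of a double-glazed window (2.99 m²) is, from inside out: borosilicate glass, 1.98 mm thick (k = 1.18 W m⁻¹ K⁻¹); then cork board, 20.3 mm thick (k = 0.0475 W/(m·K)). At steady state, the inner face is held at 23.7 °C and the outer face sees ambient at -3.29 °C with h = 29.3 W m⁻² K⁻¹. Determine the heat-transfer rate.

Resistance network (inner→outer):
  R_borosilicate glass = L/(kA) = 0.00198/(1.18·2.99) = 5.612×10^-4 K/W
  R_cork board = L/(kA) = 0.0203/(0.0475·2.99) = 0.1429 K/W
  R_conv,out = 1/(hA) = 1/(29.3·2.99) = 0.01141 K/W
ΣR = 5.612×10^-4 + 0.1429 + 0.01141 = 0.1549 K/W
Q = ΔT/ΣR = (23.7 °C − -3.29 °C)/0.1549 = 174 W

Q = 174 W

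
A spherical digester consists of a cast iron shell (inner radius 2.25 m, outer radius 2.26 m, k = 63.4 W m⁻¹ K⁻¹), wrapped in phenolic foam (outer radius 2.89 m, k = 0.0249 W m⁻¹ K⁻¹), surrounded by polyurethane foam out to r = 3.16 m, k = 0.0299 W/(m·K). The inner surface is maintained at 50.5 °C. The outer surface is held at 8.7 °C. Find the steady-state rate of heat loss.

Series thermal resistances, inner to outer:
  R_cast iron = (1/2.25 − 1/2.26)/(4πk) = 0.001967/(4π·63.4) = 2.468×10^-6 K/W
  R_phenolic foam = (1/2.26 − 1/2.89)/(4πk) = 0.09646/(4π·0.0249) = 0.3083 K/W
  R_polyurethane foam = (1/2.89 − 1/3.16)/(4πk) = 0.02957/(4π·0.0299) = 0.07869 K/W
ΣR = 2.468×10^-6 + 0.3083 + 0.07869 = 0.3870 K/W
Q = ΔT/ΣR = (50.5 °C − 8.7 °C)/0.3870 = 108 W

Q = 108 W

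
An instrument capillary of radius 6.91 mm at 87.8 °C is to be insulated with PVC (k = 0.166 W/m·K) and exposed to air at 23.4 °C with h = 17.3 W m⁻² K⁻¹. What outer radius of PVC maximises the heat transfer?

For a cylinder, r_cr = k_ins/h = 0.166/17.3 = 0.00960 m = 0.960 cm

r_cr = 0.960 cm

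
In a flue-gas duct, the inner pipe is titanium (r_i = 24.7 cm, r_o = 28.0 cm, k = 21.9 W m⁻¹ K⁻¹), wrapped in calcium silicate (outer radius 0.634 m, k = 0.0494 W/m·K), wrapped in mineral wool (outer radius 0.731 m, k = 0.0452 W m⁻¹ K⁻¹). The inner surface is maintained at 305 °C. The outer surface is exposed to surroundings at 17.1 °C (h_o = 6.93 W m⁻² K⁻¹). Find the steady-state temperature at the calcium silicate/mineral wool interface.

Resistance network (inner→outer):
  R'_titanium = ln(0.280/0.247)/(2πk) = 0.1254/(2π·21.9) = 9.113×10^-4 m·K/W
  R'_calcium silicate = ln(0.634/0.280)/(2πk) = 0.8173/(2π·0.0494) = 2.633 m·K/W
  R'_mineral wool = ln(0.731/0.634)/(2πk) = 0.1424/(2π·0.0452) = 0.5013 m·K/W
  R'_conv,out = 1/(2πr h) = 1/(2π·0.731·6.93) = 0.03142 m·K/W
ΣR = 9.113×10^-4 + 2.633 + 0.5013 + 0.03142 = 3.167 m·K/W
Q' = ΔT/ΣR = (305 °C − 17.1 °C)/3.167 = 90.91 W/m
From the inner boundary to the calcium silicate/mineral wool interface, ΣR_partial = 2.634 m·K/W.
T_interface = T_in − Q'·ΣR_partial = 305 °C − (90.91)(2.634) = 65.5 °C

T = 65.5 °C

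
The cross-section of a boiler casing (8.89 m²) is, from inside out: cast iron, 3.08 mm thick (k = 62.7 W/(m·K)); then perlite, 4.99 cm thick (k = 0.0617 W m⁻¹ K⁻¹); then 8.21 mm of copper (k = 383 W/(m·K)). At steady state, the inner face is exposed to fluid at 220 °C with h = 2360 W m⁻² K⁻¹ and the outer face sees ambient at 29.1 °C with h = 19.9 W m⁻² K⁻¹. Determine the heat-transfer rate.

Series thermal resistances, inner to outer:
  R_conv,in = 1/(hA) = 1/(2360·8.89) = 4.766×10^-5 K/W
  R_cast iron = L/(kA) = 0.00308/(62.7·8.89) = 5.526×10^-6 K/W
  R_perlite = L/(kA) = 0.0499/(0.0617·8.89) = 0.09097 K/W
  R_copper = L/(kA) = 0.00821/(383·8.89) = 2.411×10^-6 K/W
  R_conv,out = 1/(hA) = 1/(19.9·8.89) = 0.005653 K/W
ΣR = 4.766×10^-5 + 5.526×10^-6 + 0.09097 + 2.411×10^-6 + 0.005653 = 0.09668 K/W
Q = ΔT/ΣR = (220 °C − 29.1 °C)/0.09668 = 1970 W

Q = 1970 W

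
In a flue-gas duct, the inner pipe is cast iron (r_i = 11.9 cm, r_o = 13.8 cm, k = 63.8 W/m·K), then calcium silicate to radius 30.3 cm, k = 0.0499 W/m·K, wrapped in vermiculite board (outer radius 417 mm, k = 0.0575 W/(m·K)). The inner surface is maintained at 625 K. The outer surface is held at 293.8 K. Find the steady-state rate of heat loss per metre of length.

Resistance network (inner→outer):
  R'_cast iron = ln(0.138/0.119)/(2πk) = 0.1481/(2π·63.8) = 3.695×10^-4 m·K/W
  R'_calcium silicate = ln(0.303/0.138)/(2πk) = 0.7865/(2π·0.0499) = 2.508 m·K/W
  R'_vermiculite board = ln(0.417/0.303)/(2πk) = 0.3194/(2π·0.0575) = 0.8839 m·K/W
ΣR = 3.695×10^-4 + 2.508 + 0.8839 = 3.392 m·K/W
Q' = ΔT/ΣR = (625 K − 293.8 K)/3.392 = 97.6 W/m

Q' = 97.6 W/m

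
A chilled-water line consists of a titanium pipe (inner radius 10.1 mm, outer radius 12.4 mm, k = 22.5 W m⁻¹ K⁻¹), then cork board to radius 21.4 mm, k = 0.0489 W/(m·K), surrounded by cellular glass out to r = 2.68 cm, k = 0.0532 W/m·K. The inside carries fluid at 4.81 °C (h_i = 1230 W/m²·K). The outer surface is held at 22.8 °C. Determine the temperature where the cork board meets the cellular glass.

T = 17.9 °C

Resistance network (inner→outer):
  R'_conv,in = 1/(2πr h) = 1/(2π·0.0101·1230) = 0.01281 m·K/W
  R'_titanium = ln(0.0124/0.0101)/(2πk) = 0.2052/(2π·22.5) = 0.001451 m·K/W
  R'_cork board = ln(0.0214/0.0124)/(2πk) = 0.5457/(2π·0.0489) = 1.776 m·K/W
  R'_cellular glass = ln(0.0268/0.0214)/(2πk) = 0.2250/(2π·0.0532) = 0.6732 m·K/W
ΣR = 0.01281 + 0.001451 + 1.776 + 0.6732 = 2.463 m·K/W
Q' = ΔT/ΣR = (4.81 °C − 22.8 °C)/2.463 = -7.304 W/m
From the inner boundary to the cork board/cellular glass interface, ΣR_partial = 1.790 m·K/W.
T_interface = T_in − Q'·ΣR_partial = 4.81 °C − (-7.304)(1.790) = 17.9 °C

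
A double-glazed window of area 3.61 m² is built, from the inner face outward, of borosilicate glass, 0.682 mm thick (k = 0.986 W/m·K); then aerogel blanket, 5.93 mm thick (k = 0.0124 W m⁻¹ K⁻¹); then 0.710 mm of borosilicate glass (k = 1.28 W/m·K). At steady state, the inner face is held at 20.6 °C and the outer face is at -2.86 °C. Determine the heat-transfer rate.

Q = 177 W

Treat each layer as a resistance in series:
  R_borosilicate glass = L/(kA) = 6.82×10^-4/(0.986·3.61) = 1.916×10^-4 K/W
  R_aerogel blanket = L/(kA) = 0.00593/(0.0124·3.61) = 0.1325 K/W
  R_borosilicate glass = L/(kA) = 7.10×10^-4/(1.28·3.61) = 1.537×10^-4 K/W
ΣR = 1.916×10^-4 + 0.1325 + 1.537×10^-4 = 0.1328 K/W
Q = ΔT/ΣR = (20.6 °C − -2.86 °C)/0.1328 = 177 W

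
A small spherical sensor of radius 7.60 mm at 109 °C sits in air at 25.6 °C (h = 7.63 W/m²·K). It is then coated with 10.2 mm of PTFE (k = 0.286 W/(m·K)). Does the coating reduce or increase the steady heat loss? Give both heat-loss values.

increases: 0.462 → 1.55 W

Critical radius for a sphere: r_cr = 2k/h = 0.0750 m = 7.50 cm.
Outer radius after coating: r₂ = 0.00760 + 0.0102 = 0.01780 m.
Since r₁ < r_cr and r₂ ≤ r_cr, the coating moves toward the maximum at r_cr — heat loss rises.
Bare: R = 1/(4πr₁²h) = 180.6 K/W; Q = 83.4/180.6 = 0.462 W.
Coated: R = R_cond + R_conv = 53.90 K/W; Q = 83.4/53.90 = 1.55 W.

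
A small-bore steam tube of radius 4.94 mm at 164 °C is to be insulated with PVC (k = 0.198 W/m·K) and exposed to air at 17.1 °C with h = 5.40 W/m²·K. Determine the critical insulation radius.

For a cylinder, r_cr = k_ins/h = 0.198/5.40 = 0.0367 m = 3.67 cm

r_cr = 3.67 cm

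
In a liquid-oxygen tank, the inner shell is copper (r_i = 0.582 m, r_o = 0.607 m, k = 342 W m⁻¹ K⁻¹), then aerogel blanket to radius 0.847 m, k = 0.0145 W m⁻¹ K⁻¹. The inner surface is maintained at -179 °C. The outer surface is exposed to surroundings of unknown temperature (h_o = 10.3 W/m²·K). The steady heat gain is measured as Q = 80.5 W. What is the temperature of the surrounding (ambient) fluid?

Series resistances:
  R_copper = (1/0.582 − 1/0.607)/(4πk) = 0.07077/(4π·342) = 1.647×10^-5 K/W
  R_aerogel blanket = (1/0.607 − 1/0.847)/(4πk) = 0.4668/(4π·0.0145) = 2.562 K/W
  R_conv,out = 1/(4πr²h) = 1/(4π·0.847²·10.3) = 0.01077 K/W
ΣR = 2.573 K/W
ΔT = Q·ΣR = 80.5 × 2.573 = 207.1 K
Heat flows inward, so T_out = T_in + ΔT = -179 + 207.1 = 28.1 °C

T_out = 28.1 °C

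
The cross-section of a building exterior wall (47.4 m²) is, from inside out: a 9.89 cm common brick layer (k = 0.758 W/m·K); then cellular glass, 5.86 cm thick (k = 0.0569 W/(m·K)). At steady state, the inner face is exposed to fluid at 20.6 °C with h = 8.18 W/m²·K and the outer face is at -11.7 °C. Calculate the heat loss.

Treat each layer as a resistance in series:
  R_conv,in = 1/(hA) = 1/(8.18·47.4) = 0.002579 K/W
  R_common brick = L/(kA) = 0.0989/(0.758·47.4) = 0.002753 K/W
  R_cellular glass = L/(kA) = 0.0586/(0.0569·47.4) = 0.02173 K/W
ΣR = 0.002579 + 0.002753 + 0.02173 = 0.02706 K/W
Q = ΔT/ΣR = (20.6 °C − -11.7 °C)/0.02706 = 1190 W

Q = 1190 W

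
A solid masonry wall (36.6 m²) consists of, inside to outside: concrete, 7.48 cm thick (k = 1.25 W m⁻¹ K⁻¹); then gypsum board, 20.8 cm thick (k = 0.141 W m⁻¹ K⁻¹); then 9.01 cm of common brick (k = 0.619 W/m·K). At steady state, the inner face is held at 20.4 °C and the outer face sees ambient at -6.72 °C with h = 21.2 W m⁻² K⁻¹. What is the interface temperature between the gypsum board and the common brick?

Series thermal resistances, inner to outer:
  R_concrete = L/(kA) = 0.0748/(1.25·36.6) = 0.001635 K/W
  R_gypsum board = L/(kA) = 0.208/(0.141·36.6) = 0.04031 K/W
  R_common brick = L/(kA) = 0.0901/(0.619·36.6) = 0.003977 K/W
  R_conv,out = 1/(hA) = 1/(21.2·36.6) = 0.001289 K/W
ΣR = 0.001635 + 0.04031 + 0.003977 + 0.001289 = 0.04721 K/W
Q = ΔT/ΣR = (20.4 °C − -6.72 °C)/0.04721 = 574.5 W
From the inner boundary to the gypsum board/common brick interface, ΣR_partial = 0.04194 K/W.
T_interface = T_in − Q·ΣR_partial = 20.4 °C − (574.5)(0.04194) = -3.69 °C

T = -3.69 °C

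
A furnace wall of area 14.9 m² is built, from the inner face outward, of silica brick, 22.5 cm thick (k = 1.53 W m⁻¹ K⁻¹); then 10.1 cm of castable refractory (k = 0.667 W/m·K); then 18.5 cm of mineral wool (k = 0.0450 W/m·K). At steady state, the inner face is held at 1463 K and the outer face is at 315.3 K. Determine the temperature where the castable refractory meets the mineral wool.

Treat each layer as a resistance in series:
  R_silica brick = L/(kA) = 0.225/(1.53·14.9) = 0.009870 K/W
  R_castable refractory = L/(kA) = 0.101/(0.667·14.9) = 0.01016 K/W
  R_mineral wool = L/(kA) = 0.185/(0.0450·14.9) = 0.2759 K/W
ΣR = 0.009870 + 0.01016 + 0.2759 = 0.2959 K/W
Q = ΔT/ΣR = (1463 K − 315.3 K)/0.2959 = 3879 W
From the inner boundary to the castable refractory/mineral wool interface, ΣR_partial = 0.02003 K/W.
T_interface = T_in − Q·ΣR_partial = 1463 K − (3879)(0.02003) = 1385 K

T = 1385 K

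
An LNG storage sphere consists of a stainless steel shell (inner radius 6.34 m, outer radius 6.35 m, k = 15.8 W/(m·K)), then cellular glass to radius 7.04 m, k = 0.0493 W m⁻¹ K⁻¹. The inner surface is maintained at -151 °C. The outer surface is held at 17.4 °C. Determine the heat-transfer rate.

Treat each layer as a resistance in series:
  R_stainless steel = (1/6.34 − 1/6.35)/(4πk) = 2.484×10^-4/(4π·15.8) = 1.251×10^-6 K/W
  R_cellular glass = (1/6.35 − 1/7.04)/(4πk) = 0.01543/(4π·0.0493) = 0.02491 K/W
ΣR = 1.251×10^-6 + 0.02491 = 0.02491 K/W
Q = ΔT/ΣR = (-151 °C − 17.4 °C)/0.02491 = -6760 W
(Negative Q ⇒ heat flows inward; heat gain = 6760 W.)

Q = 6.76 kW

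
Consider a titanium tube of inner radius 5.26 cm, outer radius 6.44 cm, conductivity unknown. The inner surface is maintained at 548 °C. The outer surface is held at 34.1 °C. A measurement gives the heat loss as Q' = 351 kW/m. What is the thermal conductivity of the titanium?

k = 22.0 W/m·K

ΣR = ΔT/Q' = |548 − 34.1|/3.51×10^5 = 0.001464 m·K/W
ln(r₂/r₁)/(2πk) = 0.001464 ⇒ k = 0.2024/(2π·0.001464) = 22.0 W/m·K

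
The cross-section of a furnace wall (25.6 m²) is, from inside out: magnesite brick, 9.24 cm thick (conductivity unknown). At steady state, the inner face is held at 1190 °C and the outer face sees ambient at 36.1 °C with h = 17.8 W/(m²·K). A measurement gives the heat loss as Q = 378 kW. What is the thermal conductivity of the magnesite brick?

k = 4.21 W/m·K

ΣR = ΔT/Q = |1190 − 36.1|/3.78×10^5 = 0.003053 K/W
Known resistances:
  R_conv,out = 1/(hA) = 1/(17.8·25.6) = 0.002195 K/W
R_magnesite brick = ΣR − ΣR_known = 0.003053 − 0.002195 = 8.580×10^-4 K/W
L/(kA) = 8.580×10^-4 ⇒ k = 0.0924/(8.580×10^-4·25.6) = 4.21 W/m·K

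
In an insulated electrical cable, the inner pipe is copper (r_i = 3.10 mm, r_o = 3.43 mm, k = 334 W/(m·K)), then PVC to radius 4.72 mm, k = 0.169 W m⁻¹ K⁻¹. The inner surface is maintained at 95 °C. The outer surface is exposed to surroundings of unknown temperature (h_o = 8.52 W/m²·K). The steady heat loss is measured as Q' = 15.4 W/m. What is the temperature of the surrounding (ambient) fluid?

Series resistances:
  R'_copper = ln(0.00343/0.00310)/(2πk) = 0.1012/(2π·334) = 4.820×10^-5 m·K/W
  R'_PVC = ln(0.00472/0.00343)/(2πk) = 0.3192/(2π·0.169) = 0.3007 m·K/W
  R'_conv,out = 1/(2πr h) = 1/(2π·0.00472·8.52) = 3.958 m·K/W
ΣR = 4.258 m·K/W
ΔT = Q'·ΣR = 15.4 × 4.258 = 65.57 K
Heat flows outward, so T_out = T_in − ΔT = 95 − 65.57 = 29.4 °C

T_out = 29.4 °C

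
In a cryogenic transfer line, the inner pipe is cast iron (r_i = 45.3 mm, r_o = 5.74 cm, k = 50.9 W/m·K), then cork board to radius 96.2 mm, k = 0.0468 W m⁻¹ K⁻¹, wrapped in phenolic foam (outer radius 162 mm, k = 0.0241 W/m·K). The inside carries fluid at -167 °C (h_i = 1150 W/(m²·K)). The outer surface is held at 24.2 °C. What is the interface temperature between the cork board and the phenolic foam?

T = -102 °C

Series thermal resistances, inner to outer:
  R'_conv,in = 1/(2πr h) = 1/(2π·0.0453·1150) = 0.003055 m·K/W
  R'_cast iron = ln(0.0574/0.0453)/(2πk) = 0.2367/(2π·50.9) = 7.402×10^-4 m·K/W
  R'_cork board = ln(0.0962/0.0574)/(2πk) = 0.5164/(2π·0.0468) = 1.756 m·K/W
  R'_phenolic foam = ln(0.162/0.0962)/(2πk) = 0.5212/(2π·0.0241) = 3.442 m·K/W
ΣR = 0.003055 + 7.402×10^-4 + 1.756 + 3.442 = 5.202 m·K/W
Q' = ΔT/ΣR = (-167 °C − 24.2 °C)/5.202 = -36.76 W/m
From the inner boundary to the cork board/phenolic foam interface, ΣR_partial = 1.760 m·K/W.
T_interface = T_in − Q'·ΣR_partial = -167 °C − (-36.76)(1.760) = -102 °C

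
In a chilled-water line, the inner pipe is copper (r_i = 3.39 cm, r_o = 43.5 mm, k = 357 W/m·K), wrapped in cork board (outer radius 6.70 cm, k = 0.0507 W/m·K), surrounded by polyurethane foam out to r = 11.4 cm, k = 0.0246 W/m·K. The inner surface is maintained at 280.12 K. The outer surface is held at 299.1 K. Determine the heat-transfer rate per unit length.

Q' = 3.96 W/m

Resistance network (inner→outer):
  R'_copper = ln(0.0435/0.0339)/(2πk) = 0.2493/(2π·357) = 1.112×10^-4 m·K/W
  R'_cork board = ln(0.0670/0.0435)/(2πk) = 0.4319/(2π·0.0507) = 1.356 m·K/W
  R'_polyurethane foam = ln(0.114/0.0670)/(2πk) = 0.5315/(2π·0.0246) = 3.439 m·K/W
ΣR = 1.112×10^-4 + 1.356 + 3.439 = 4.795 m·K/W
Q' = ΔT/ΣR = (280.12 K − 299.1 K)/4.795 = -3.96 W/m
(Negative Q' ⇒ heat flows inward; heat gain = 3.96 W/m.)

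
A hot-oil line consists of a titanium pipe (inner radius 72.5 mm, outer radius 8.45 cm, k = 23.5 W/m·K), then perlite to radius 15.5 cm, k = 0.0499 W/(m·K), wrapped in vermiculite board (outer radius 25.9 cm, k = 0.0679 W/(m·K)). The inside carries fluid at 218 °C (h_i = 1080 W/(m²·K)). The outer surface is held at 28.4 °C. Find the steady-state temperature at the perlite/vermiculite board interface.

Treat each layer as a resistance in series:
  R'_conv,in = 1/(2πr h) = 1/(2π·0.0725·1080) = 0.002033 m·K/W
  R'_titanium = ln(0.0845/0.0725)/(2πk) = 0.1532/(2π·23.5) = 0.001037 m·K/W
  R'_perlite = ln(0.155/0.0845)/(2πk) = 0.6067/(2π·0.0499) = 1.935 m·K/W
  R'_vermiculite board = ln(0.259/0.155)/(2πk) = 0.5134/(2π·0.0679) = 1.203 m·K/W
ΣR = 0.002033 + 0.001037 + 1.935 + 1.203 = 3.141 m·K/W
Q' = ΔT/ΣR = (218 °C − 28.4 °C)/3.141 = 60.36 W/m
From the inner boundary to the perlite/vermiculite board interface, ΣR_partial = 1.938 m·K/W.
T_interface = T_in − Q'·ΣR_partial = 218 °C − (60.36)(1.938) = 101 °C

T = 101 °C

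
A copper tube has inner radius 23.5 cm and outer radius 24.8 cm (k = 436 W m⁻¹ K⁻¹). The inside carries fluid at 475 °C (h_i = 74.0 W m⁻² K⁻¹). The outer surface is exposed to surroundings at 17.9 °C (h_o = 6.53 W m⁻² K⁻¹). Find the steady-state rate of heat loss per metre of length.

Treat each layer as a resistance in series:
  R'_conv,in = 1/(2πr h) = 1/(2π·0.235·74.0) = 0.009152 m·K/W
  R'_copper = ln(0.248/0.235)/(2πk) = 0.05384/(2π·436) = 1.965×10^-5 m·K/W
  R'_conv,out = 1/(2πr h) = 1/(2π·0.248·6.53) = 0.09828 m·K/W
ΣR = 0.009152 + 1.965×10^-5 + 0.09828 = 0.1075 m·K/W
Q' = ΔT/ΣR = (475 °C − 17.9 °C)/0.1075 = 4250 W/m

Q' = 4.25 kW/m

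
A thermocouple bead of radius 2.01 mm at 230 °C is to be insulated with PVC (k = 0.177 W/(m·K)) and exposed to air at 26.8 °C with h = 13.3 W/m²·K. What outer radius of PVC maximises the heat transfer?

For a sphere, r_cr = 2k_ins/h = 2·0.177/13.3 = 0.0266 m = 2.66 cm

r_cr = 2.66 cm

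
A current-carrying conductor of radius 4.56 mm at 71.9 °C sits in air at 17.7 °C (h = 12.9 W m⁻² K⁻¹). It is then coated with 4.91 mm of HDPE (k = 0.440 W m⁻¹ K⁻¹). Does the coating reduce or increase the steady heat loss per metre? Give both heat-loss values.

Critical radius for a cylinder: r_cr = k/h = 0.0341 m = 3.41 cm.
Outer radius after coating: r₂ = 0.00456 + 0.00491 = 0.00947 m.
Since r₁ < r_cr and r₂ ≤ r_cr, the coating moves toward the maximum at r_cr — heat loss rises.
Bare: R = 1/(2πr₁h) = 2.706 m·K/W; Q = 54.2/2.706 = 20.0 W/m.
Coated: R = R_cond + R_conv = 1.567 m·K/W; Q = 54.2/1.567 = 34.6 W/m.

increases: 20.0 → 34.6 W/m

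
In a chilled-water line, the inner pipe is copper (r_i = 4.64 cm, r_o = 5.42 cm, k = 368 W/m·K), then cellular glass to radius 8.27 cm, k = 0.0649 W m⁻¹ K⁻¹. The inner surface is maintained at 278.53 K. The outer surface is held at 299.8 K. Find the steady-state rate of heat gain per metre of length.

Q' = 20.5 W/m

Series thermal resistances, inner to outer:
  R'_copper = ln(0.0542/0.0464)/(2πk) = 0.1554/(2π·368) = 6.720×10^-5 m·K/W
  R'_cellular glass = ln(0.0827/0.0542)/(2πk) = 0.4225/(2π·0.0649) = 1.036 m·K/W
ΣR = 6.720×10^-5 + 1.036 = 1.036 m·K/W
Q' = ΔT/ΣR = (278.53 K − 299.8 K)/1.036 = -20.5 W/m
(Negative Q' ⇒ heat flows inward; heat gain = 20.5 W/m.)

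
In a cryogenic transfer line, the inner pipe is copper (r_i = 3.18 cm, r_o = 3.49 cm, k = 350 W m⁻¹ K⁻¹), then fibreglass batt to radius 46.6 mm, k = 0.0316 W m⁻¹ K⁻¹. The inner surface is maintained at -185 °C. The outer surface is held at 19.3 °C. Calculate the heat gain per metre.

Treat each layer as a resistance in series:
  R'_copper = ln(0.0349/0.0318)/(2πk) = 0.09302/(2π·350) = 4.230×10^-5 m·K/W
  R'_fibreglass batt = ln(0.0466/0.0349)/(2πk) = 0.2891/(2π·0.0316) = 1.456 m·K/W
ΣR = 4.230×10^-5 + 1.456 = 1.456 m·K/W
Q' = ΔT/ΣR = (-185 °C − 19.3 °C)/1.456 = -140 W/m
(Negative Q' ⇒ heat flows inward; heat gain = 140 W/m.)

Q' = 140 W/m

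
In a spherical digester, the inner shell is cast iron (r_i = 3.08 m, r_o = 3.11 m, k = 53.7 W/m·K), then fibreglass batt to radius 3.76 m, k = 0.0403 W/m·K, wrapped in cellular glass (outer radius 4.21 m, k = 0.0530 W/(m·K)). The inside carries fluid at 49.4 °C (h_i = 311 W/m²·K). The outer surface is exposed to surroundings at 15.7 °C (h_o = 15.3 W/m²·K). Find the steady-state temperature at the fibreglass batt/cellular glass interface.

T = 25.2 °C

Treat each layer as a resistance in series:
  R_conv,in = 1/(4πr²h) = 1/(4π·3.08²·311) = 2.697×10^-5 K/W
  R_cast iron = (1/3.08 − 1/3.11)/(4πk) = 0.003132/(4π·53.7) = 4.641×10^-6 K/W
  R_fibreglass batt = (1/3.11 − 1/3.76)/(4πk) = 0.05559/(4π·0.0403) = 0.1098 K/W
  R_cellular glass = (1/3.76 − 1/4.21)/(4πk) = 0.02843/(4π·0.0530) = 0.04268 K/W
  R_conv,out = 1/(4πr²h) = 1/(4π·4.21²·15.3) = 2.935×10^-4 K/W
ΣR = 2.697×10^-5 + 4.641×10^-6 + 0.1098 + 0.04268 + 2.935×10^-4 = 0.1528 K/W
Q = ΔT/ΣR = (49.4 °C − 15.7 °C)/0.1528 = 220.5 W
From the inner boundary to the fibreglass batt/cellular glass interface, ΣR_partial = 0.1098 K/W.
T_interface = T_in − Q·ΣR_partial = 49.4 °C − (220.5)(0.1098) = 25.2 °C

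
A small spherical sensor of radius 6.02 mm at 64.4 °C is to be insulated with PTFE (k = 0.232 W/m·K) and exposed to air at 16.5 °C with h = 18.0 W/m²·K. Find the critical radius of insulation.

r_cr = 2.58 cm

For a sphere, r_cr = 2k_ins/h = 2·0.232/18.0 = 0.0258 m = 2.58 cm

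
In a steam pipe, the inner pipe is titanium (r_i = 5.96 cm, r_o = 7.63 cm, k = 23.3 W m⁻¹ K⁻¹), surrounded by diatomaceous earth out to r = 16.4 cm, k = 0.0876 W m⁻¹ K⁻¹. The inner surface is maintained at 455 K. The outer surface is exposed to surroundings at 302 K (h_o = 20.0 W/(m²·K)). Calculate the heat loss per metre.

Q' = 106 W/m

Series thermal resistances, inner to outer:
  R'_titanium = ln(0.0763/0.0596)/(2πk) = 0.2470/(2π·23.3) = 0.001687 m·K/W
  R'_diatomaceous earth = ln(0.164/0.0763)/(2πk) = 0.7652/(2π·0.0876) = 1.390 m·K/W
  R'_conv,out = 1/(2πr h) = 1/(2π·0.164·20.0) = 0.04852 m·K/W
ΣR = 0.001687 + 1.390 + 0.04852 = 1.440 m·K/W
Q' = ΔT/ΣR = (455 K − 302 K)/1.440 = 106 W/m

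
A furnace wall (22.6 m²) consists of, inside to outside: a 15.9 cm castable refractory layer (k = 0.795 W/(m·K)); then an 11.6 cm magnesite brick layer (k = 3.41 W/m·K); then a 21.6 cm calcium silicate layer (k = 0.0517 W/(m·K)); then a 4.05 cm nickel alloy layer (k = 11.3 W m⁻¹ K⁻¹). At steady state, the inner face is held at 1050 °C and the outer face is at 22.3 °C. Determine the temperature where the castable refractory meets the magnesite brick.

T = 1003 °C

Resistance network (inner→outer):
  R_castable refractory = L/(kA) = 0.159/(0.795·22.6) = 0.008850 K/W
  R_magnesite brick = L/(kA) = 0.116/(3.41·22.6) = 0.001505 K/W
  R_calcium silicate = L/(kA) = 0.216/(0.0517·22.6) = 0.1849 K/W
  R_nickel alloy = L/(kA) = 0.0405/(11.3·22.6) = 1.586×10^-4 K/W
ΣR = 0.008850 + 0.001505 + 0.1849 + 1.586×10^-4 = 0.1954 K/W
Q = ΔT/ΣR = (1050 °C − 22.3 °C)/0.1954 = 5259 W
From the inner boundary to the castable refractory/magnesite brick interface, ΣR_partial = 0.008850 K/W.
T_interface = T_in − Q·ΣR_partial = 1050 °C − (5259)(0.008850) = 1003 °C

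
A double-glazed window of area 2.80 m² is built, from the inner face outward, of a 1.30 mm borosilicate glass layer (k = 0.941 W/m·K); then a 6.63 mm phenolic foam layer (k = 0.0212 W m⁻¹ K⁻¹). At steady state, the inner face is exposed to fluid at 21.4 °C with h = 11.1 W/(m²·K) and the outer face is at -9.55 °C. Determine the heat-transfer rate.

Treat each layer as a resistance in series:
  R_conv,in = 1/(hA) = 1/(11.1·2.80) = 0.03218 K/W
  R_borosilicate glass = L/(kA) = 0.00130/(0.941·2.80) = 4.934×10^-4 K/W
  R_phenolic foam = L/(kA) = 0.00663/(0.0212·2.80) = 0.1117 K/W
ΣR = 0.03218 + 4.934×10^-4 + 0.1117 = 0.1444 K/W
Q = ΔT/ΣR = (21.4 °C − -9.55 °C)/0.1444 = 214 W

Q = 214 W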